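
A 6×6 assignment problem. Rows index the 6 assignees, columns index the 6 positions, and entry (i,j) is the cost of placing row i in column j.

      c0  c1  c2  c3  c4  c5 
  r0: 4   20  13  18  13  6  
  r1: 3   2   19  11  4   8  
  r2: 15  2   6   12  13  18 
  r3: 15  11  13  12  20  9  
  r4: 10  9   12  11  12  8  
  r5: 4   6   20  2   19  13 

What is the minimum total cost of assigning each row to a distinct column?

one of 2 optimal assignments: row0→col0 (cost 4), row1→col4 (cost 4), row2→col1 (cost 2), row3→col2 (cost 13), row4→col5 (cost 8), row5→col3 (cost 2)
total = 4 + 4 + 2 + 13 + 8 + 2 = 33

Minimum assignment cost: 33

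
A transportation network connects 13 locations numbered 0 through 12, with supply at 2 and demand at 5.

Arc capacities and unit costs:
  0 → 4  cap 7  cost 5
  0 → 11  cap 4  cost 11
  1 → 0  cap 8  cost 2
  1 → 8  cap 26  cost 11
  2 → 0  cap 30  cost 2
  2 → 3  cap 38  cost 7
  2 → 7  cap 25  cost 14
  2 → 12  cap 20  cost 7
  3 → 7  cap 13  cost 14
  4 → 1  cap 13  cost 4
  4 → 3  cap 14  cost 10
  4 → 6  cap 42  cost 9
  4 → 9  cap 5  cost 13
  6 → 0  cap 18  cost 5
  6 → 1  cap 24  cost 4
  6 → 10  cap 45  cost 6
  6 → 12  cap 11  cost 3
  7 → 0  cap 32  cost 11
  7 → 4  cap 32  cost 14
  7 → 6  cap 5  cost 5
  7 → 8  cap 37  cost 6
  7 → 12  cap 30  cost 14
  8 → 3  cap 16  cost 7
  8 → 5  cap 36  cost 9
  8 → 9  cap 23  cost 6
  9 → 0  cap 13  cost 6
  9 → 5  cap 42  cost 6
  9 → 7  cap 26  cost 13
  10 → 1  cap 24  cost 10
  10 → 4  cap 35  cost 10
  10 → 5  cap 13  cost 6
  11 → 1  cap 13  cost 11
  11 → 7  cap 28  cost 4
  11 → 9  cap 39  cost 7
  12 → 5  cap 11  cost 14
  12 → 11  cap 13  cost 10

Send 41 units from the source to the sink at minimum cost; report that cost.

shortest-cost path #1: 2→12→5 push 11 @ unit cost 21 (adds 231)
shortest-cost path #2: 2→0→4→9→5 push 5 @ unit cost 26 (adds 130)
shortest-cost path #3: 2→0→11→9→5 push 4 @ unit cost 26 (adds 104)
shortest-cost path #4: 2→0→4→6→10→5 push 2 @ unit cost 28 (adds 56)
shortest-cost path #5: 2→7→8→5 push 19 @ unit cost 29 (adds 551)
total cost = 1072

Minimum cost for 41 units: 1072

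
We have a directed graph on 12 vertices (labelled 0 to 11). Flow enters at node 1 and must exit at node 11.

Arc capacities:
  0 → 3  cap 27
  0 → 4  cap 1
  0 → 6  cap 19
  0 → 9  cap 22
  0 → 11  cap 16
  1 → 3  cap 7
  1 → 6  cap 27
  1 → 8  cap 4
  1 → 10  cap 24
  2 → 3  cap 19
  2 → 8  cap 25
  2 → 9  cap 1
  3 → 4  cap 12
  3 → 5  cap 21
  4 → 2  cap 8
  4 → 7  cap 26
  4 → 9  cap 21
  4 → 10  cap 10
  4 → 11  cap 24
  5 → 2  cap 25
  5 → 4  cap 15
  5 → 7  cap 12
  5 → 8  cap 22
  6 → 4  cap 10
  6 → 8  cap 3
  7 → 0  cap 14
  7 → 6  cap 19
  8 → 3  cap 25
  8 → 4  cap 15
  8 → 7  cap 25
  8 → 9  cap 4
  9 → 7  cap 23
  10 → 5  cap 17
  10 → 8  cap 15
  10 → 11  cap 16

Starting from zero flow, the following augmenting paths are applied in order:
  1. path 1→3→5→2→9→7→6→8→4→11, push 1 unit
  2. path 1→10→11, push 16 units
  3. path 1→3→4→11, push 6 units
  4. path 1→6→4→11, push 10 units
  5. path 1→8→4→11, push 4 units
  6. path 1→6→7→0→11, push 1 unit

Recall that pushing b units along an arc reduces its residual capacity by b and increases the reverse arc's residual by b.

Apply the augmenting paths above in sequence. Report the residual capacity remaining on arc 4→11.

after path 1 (1→3→5→2→9→7→6→8→4→11, push 1): res(4,11)=23
after path 2 (1→10→11, push 16): res(4,11)=23
after path 3 (1→3→4→11, push 6): res(4,11)=17
after path 4 (1→6→4→11, push 10): res(4,11)=7
after path 5 (1→8→4→11, push 4): res(4,11)=3
after path 6 (1→6→7→0→11, push 1): res(4,11)=3

Residual capacity of (4,11): 3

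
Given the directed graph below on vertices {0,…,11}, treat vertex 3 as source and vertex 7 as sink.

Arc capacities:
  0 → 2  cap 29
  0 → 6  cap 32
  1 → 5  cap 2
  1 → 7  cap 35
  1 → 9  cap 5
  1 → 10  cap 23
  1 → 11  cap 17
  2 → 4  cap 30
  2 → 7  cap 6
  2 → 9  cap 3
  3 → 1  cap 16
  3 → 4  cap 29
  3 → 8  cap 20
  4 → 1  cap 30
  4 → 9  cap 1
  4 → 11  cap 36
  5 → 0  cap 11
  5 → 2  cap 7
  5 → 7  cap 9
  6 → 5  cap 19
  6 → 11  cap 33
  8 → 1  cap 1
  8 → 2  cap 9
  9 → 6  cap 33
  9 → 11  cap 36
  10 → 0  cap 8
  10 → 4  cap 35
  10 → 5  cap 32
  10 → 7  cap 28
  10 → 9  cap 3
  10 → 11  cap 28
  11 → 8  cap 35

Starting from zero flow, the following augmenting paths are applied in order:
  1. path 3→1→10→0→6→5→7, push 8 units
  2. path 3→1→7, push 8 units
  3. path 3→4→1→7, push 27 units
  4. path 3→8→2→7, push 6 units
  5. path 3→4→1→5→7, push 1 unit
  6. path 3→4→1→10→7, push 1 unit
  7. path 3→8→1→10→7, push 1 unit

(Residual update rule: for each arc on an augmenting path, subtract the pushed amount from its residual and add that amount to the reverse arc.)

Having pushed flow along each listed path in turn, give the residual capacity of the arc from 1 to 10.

after path 1 (3→1→10→0→6→5→7, push 8): res(1,10)=15
after path 2 (3→1→7, push 8): res(1,10)=15
after path 3 (3→4→1→7, push 27): res(1,10)=15
after path 4 (3→8→2→7, push 6): res(1,10)=15
after path 5 (3→4→1→5→7, push 1): res(1,10)=15
after path 6 (3→4→1→10→7, push 1): res(1,10)=14
after path 7 (3→8→1→10→7, push 1): res(1,10)=13

Residual capacity of (1,10): 13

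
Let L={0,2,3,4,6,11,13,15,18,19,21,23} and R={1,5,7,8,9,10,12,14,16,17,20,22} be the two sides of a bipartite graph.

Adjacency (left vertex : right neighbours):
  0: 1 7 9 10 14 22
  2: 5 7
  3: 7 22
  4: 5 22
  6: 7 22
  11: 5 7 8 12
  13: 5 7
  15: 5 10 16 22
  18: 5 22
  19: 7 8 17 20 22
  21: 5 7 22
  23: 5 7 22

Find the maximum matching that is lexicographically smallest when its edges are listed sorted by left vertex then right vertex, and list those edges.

|M| = 7 (so the lex-smallest maximum matching has 7 edges)
process left vertices in ascending order; for each, take the smallest-labelled available neighbour that still permits 7 edges overall, or leave it unmatched if none does
lex-smallest matching: {0-1, 2-5, 3-7, 4-22, 11-8, 15-10, 19-17}

Lex-smallest maximum matching: {(0,1), (2,5), (3,7), (4,22), (11,8), (15,10), (19,17)}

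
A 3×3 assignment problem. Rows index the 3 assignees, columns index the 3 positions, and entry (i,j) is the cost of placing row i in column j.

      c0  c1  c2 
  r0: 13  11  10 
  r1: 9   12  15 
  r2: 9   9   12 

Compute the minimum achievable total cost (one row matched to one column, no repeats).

optimal assignment: row0→col2 (cost 10), row1→col0 (cost 9), row2→col1 (cost 9)
total = 10 + 9 + 9 = 28

Minimum assignment cost: 28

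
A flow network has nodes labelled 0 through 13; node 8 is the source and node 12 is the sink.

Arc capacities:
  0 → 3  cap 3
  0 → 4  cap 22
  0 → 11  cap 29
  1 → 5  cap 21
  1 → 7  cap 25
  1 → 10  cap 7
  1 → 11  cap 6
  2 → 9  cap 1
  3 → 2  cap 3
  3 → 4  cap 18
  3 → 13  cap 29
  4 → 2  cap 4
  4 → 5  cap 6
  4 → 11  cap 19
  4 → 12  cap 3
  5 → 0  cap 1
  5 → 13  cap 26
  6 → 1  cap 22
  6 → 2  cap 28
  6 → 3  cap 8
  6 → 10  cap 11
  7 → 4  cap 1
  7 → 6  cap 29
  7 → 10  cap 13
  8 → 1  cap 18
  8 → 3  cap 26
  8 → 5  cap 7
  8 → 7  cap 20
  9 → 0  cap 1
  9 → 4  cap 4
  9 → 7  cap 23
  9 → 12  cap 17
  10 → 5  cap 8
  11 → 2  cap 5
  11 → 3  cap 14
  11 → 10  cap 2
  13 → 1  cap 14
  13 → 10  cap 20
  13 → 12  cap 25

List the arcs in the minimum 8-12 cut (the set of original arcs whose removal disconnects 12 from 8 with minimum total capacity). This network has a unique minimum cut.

augment #1: 8→3→4→12 push 3
augment #2: 8→3→13→12 push 23
augment #3: 8→5→13→12 push 2
augment #4: 8→1→11→2→9→12 push 1
max flow = 29; residual-reachable set from 8 gives S-side
cut edges (S→T): {(2,9), (4,12), (13,12)} total cap 29

Min-cut arcs: {(2,9), (4,12), (13,12)} (total capacity 29)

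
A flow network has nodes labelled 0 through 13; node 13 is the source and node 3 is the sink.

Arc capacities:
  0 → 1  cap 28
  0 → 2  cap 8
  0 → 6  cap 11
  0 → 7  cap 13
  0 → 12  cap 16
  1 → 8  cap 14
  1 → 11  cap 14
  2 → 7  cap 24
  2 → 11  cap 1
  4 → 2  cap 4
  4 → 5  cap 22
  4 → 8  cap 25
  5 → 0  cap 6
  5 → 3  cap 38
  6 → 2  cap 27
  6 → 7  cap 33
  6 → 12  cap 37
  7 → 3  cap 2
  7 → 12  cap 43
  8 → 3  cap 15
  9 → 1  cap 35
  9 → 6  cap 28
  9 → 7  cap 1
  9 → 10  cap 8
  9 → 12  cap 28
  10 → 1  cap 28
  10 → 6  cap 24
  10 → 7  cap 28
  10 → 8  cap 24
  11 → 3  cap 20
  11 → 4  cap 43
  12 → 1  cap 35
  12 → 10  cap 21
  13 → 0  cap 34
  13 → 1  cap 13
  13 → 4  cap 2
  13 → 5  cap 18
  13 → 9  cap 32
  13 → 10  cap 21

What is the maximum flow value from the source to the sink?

Maximum flow value: 52

augment #1: 13→5→3 bottleneck 18, total now 18
augment #2: 13→0→7→3 bottleneck 2, total now 20
augment #3: 13→1→8→3 bottleneck 13, total now 33
augment #4: 13→4→5→3 bottleneck 2, total now 35
augment #5: 13→10→8→3 bottleneck 2, total now 37
augment #6: 13→0→1→11→3 bottleneck 14, total now 51
augment #7: 13→0→2→11→3 bottleneck 1, total now 52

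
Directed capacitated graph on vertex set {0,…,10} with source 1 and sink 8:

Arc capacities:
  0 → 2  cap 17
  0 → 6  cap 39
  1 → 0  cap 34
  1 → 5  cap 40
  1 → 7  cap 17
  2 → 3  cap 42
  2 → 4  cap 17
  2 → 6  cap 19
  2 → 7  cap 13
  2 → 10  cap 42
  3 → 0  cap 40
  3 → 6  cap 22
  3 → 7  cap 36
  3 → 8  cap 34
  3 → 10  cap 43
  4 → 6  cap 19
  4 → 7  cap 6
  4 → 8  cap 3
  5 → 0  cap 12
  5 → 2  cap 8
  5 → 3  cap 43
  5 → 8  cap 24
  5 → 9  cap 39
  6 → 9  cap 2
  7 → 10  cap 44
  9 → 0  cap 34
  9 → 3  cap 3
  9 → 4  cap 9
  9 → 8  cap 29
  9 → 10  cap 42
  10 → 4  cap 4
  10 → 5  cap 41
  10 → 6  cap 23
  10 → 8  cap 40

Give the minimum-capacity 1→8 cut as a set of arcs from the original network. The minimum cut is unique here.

Min-cut arcs: {(0,2), (1,5), (1,7), (6,9)} (total capacity 76)

augment #1: 1→5→8 push 24
augment #2: 1→5→3→8 push 16
augment #3: 1→7→10→8 push 17
augment #4: 1→0→2→3→8 push 17
augment #5: 1→0→6→9→8 push 2
max flow = 76; residual-reachable set from 1 gives S-side
cut edges (S→T): {(0,2), (1,5), (1,7), (6,9)} total cap 76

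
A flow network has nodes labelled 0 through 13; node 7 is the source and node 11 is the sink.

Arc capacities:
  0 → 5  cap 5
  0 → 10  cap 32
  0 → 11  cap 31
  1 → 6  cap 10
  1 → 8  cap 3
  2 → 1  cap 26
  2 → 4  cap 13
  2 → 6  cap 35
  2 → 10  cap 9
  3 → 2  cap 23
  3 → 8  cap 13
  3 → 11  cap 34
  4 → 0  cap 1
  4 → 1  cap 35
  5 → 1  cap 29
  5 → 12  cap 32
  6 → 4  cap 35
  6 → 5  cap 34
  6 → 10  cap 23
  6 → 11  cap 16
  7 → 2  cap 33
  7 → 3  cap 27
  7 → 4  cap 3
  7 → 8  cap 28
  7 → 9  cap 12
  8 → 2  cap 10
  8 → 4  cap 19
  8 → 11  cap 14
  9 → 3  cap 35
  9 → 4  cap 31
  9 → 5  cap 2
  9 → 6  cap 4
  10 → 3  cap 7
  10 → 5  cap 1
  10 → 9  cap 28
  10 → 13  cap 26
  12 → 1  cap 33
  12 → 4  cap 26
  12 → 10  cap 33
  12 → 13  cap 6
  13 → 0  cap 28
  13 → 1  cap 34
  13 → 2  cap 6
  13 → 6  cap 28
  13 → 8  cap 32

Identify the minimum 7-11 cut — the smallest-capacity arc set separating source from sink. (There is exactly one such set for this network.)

Min-cut arcs: {(3,11), (4,0), (6,11), (8,11), (13,0)} (total capacity 93)

augment #1: 7→3→11 push 27
augment #2: 7→8→11 push 14
augment #3: 7→2→6→11 push 16
augment #4: 7→4→0→11 push 1
augment #5: 7→9→3→11 push 7
augment #6: 7→2→10→13→0→11 push 9
augment #7: 7→2→6→10→13→0→11 push 8
augment #8: 7→9→5→12→13→0→11 push 2
augment #9: 7→9→6→10→13→0→11 push 3
augment #10: 7→4→1→6→10→13→0→11 push 2
augment #11: 7→8→2→6→10→13→0→11 push 4
max flow = 93; residual-reachable set from 7 gives S-side
cut edges (S→T): {(3,11), (4,0), (6,11), (8,11), (13,0)} total cap 93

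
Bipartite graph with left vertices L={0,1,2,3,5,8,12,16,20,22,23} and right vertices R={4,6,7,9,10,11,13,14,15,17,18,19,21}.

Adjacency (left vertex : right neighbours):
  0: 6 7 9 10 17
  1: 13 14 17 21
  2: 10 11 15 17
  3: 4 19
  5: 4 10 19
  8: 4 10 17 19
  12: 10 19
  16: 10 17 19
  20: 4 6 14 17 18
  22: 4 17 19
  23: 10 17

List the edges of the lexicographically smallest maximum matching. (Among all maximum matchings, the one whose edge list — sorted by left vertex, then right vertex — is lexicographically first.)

|M| = 8 (so the lex-smallest maximum matching has 8 edges)
process left vertices in ascending order; for each, take the smallest-labelled available neighbour that still permits 8 edges overall, or leave it unmatched if none does
lex-smallest matching: {0-6, 1-13, 2-11, 3-4, 5-10, 8-17, 12-19, 20-14}

Lex-smallest maximum matching: {(0,6), (1,13), (2,11), (3,4), (5,10), (8,17), (12,19), (20,14)}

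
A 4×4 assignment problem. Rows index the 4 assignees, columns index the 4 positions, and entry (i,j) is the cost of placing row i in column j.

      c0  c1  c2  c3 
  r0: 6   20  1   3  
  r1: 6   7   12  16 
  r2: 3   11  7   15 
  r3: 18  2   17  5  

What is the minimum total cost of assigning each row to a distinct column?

Minimum assignment cost: 16

optimal assignment: row0→col2 (cost 1), row1→col1 (cost 7), row2→col0 (cost 3), row3→col3 (cost 5)
total = 1 + 7 + 3 + 5 = 16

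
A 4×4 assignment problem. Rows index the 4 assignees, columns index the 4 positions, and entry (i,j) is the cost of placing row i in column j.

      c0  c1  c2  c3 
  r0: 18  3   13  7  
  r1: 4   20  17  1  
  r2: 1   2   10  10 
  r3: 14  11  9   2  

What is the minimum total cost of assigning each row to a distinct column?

Minimum assignment cost: 14

optimal assignment: row0→col1 (cost 3), row1→col3 (cost 1), row2→col0 (cost 1), row3→col2 (cost 9)
total = 3 + 1 + 1 + 9 = 14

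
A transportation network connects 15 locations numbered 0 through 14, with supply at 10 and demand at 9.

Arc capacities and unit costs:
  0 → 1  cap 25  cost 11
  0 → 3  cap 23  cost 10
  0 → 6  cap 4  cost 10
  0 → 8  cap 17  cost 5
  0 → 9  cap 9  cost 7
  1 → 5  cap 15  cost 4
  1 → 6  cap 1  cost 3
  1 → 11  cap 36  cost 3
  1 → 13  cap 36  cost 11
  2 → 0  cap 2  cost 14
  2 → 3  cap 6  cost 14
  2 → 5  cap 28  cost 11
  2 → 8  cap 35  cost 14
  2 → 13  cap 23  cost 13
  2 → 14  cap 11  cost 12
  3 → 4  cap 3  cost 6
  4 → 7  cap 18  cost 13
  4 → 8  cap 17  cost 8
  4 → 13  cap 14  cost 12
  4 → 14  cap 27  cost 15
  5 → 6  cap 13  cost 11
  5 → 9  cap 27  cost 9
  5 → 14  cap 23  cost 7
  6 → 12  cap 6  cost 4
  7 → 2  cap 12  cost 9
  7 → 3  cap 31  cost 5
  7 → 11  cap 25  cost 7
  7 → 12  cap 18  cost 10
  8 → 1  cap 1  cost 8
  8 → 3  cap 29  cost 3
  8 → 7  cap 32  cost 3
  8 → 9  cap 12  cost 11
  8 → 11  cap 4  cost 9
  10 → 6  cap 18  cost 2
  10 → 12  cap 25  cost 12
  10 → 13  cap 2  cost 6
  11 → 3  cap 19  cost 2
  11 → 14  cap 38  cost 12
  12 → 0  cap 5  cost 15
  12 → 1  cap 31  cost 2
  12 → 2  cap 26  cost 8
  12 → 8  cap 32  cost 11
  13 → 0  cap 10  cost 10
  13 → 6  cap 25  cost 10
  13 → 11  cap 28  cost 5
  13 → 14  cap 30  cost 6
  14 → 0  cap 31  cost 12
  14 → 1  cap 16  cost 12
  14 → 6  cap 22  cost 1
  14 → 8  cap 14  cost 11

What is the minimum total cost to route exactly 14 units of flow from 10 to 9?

shortest-cost path #1: 10→6→12→1→5→9 push 6 @ unit cost 21 (adds 126)
shortest-cost path #2: 10→13→0→9 push 2 @ unit cost 23 (adds 46)
shortest-cost path #3: 10→12→1→5→9 push 6 @ unit cost 27 (adds 162)
total cost = 334

Minimum cost for 14 units: 334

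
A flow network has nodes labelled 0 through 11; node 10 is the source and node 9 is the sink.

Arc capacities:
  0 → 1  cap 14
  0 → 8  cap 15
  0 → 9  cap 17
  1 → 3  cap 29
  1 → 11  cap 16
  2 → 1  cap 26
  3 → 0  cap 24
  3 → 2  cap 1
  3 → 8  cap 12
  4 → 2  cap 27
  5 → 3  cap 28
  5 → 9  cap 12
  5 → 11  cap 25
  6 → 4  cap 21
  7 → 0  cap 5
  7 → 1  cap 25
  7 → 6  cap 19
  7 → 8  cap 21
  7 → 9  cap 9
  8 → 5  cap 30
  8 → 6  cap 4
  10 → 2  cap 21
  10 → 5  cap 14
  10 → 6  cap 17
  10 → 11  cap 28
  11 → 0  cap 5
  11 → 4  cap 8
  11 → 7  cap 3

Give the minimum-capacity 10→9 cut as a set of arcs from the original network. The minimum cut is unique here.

augment #1: 10→5→9 push 12
augment #2: 10→11→0→9 push 5
augment #3: 10→11→7→9 push 3
augment #4: 10→5→3→0→9 push 2
augment #5: 10→2→1→3→0→9 push 10
max flow = 32; residual-reachable set from 10 gives S-side
cut edges (S→T): {(0,9), (5,9), (11,7)} total cap 32

Min-cut arcs: {(0,9), (5,9), (11,7)} (total capacity 32)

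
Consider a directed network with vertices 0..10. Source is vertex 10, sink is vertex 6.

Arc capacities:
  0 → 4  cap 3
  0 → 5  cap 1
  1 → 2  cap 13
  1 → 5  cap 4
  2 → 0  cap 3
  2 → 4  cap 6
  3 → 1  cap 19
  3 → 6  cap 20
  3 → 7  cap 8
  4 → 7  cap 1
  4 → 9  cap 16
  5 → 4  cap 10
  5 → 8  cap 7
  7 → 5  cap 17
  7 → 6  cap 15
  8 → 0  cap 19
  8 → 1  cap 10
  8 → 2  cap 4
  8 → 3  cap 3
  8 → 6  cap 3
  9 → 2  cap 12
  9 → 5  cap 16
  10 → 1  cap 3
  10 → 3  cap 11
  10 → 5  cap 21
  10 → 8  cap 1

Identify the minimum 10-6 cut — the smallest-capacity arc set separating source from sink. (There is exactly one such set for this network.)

augment #1: 10→3→6 push 11
augment #2: 10→8→6 push 1
augment #3: 10→5→8→6 push 2
augment #4: 10→5→4→7→6 push 1
augment #5: 10→5→8→3→6 push 3
max flow = 18; residual-reachable set from 10 gives S-side
cut edges (S→T): {(4,7), (8,3), (8,6), (10,3)} total cap 18

Min-cut arcs: {(4,7), (8,3), (8,6), (10,3)} (total capacity 18)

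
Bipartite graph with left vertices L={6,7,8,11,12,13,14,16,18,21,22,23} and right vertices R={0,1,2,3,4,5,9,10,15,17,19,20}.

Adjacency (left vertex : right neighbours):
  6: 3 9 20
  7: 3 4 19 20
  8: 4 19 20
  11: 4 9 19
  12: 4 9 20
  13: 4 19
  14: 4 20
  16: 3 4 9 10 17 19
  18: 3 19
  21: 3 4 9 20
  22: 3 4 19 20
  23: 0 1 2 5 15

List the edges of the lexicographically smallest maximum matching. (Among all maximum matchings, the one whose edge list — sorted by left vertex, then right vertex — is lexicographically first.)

Lex-smallest maximum matching: {(6,3), (7,4), (8,19), (11,9), (12,20), (16,10), (23,0)}

|M| = 7 (so the lex-smallest maximum matching has 7 edges)
process left vertices in ascending order; for each, take the smallest-labelled available neighbour that still permits 7 edges overall, or leave it unmatched if none does
lex-smallest matching: {6-3, 7-4, 8-19, 11-9, 12-20, 16-10, 23-0}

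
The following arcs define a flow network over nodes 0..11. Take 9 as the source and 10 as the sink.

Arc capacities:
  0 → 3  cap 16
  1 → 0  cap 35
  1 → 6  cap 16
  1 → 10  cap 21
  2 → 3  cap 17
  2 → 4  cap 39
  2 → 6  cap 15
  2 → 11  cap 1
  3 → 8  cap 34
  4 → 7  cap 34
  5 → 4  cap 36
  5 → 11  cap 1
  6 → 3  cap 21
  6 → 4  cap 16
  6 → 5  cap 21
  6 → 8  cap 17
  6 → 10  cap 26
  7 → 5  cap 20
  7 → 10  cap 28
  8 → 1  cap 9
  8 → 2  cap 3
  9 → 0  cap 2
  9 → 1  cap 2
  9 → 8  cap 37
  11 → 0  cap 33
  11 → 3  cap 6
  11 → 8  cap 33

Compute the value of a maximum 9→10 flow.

Maximum flow value: 14

augment #1: 9→1→10 bottleneck 2, total now 2
augment #2: 9→8→1→10 bottleneck 9, total now 11
augment #3: 9→8→2→6→10 bottleneck 3, total now 14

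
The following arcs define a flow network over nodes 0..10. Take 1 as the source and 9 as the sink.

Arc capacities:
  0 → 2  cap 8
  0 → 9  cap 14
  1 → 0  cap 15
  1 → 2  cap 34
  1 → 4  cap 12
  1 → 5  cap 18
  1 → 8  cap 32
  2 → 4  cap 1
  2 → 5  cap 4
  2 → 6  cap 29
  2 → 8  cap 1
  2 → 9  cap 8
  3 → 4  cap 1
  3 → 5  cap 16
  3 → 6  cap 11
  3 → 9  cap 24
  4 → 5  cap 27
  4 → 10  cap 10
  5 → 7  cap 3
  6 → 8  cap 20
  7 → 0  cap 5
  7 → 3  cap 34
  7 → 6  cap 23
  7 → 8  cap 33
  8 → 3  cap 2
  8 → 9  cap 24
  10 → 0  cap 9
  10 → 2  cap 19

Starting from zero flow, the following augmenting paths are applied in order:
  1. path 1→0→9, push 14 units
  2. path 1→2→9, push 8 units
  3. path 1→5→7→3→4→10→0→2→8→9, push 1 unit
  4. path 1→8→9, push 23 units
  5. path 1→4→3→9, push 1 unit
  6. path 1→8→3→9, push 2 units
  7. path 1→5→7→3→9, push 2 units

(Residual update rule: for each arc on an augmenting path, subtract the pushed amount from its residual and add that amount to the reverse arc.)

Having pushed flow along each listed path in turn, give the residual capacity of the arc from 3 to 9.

after path 1 (1→0→9, push 14): res(3,9)=24
after path 2 (1→2→9, push 8): res(3,9)=24
after path 3 (1→5→7→3→4→10→0→2→8→9, push 1): res(3,9)=24
after path 4 (1→8→9, push 23): res(3,9)=24
after path 5 (1→4→3→9, push 1): res(3,9)=23
after path 6 (1→8→3→9, push 2): res(3,9)=21
after path 7 (1→5→7→3→9, push 2): res(3,9)=19

Residual capacity of (3,9): 19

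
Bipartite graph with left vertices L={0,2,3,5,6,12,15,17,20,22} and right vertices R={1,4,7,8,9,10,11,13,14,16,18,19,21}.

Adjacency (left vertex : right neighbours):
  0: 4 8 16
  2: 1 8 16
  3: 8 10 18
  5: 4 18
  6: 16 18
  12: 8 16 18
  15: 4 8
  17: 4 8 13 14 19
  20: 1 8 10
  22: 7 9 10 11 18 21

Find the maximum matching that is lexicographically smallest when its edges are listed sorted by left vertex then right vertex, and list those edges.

Lex-smallest maximum matching: {(0,4), (2,1), (3,8), (5,18), (6,16), (17,13), (20,10), (22,7)}

|M| = 8 (so the lex-smallest maximum matching has 8 edges)
process left vertices in ascending order; for each, take the smallest-labelled available neighbour that still permits 8 edges overall, or leave it unmatched if none does
lex-smallest matching: {0-4, 2-1, 3-8, 5-18, 6-16, 17-13, 20-10, 22-7}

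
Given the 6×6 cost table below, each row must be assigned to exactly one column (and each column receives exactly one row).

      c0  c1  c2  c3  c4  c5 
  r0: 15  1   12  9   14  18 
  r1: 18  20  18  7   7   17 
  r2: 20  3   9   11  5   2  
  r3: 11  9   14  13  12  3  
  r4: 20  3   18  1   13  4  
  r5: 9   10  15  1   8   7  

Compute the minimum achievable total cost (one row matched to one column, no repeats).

optimal assignment: row0→col1 (cost 1), row1→col4 (cost 7), row2→col2 (cost 9), row3→col5 (cost 3), row4→col3 (cost 1), row5→col0 (cost 9)
total = 1 + 7 + 9 + 3 + 1 + 9 = 30

Minimum assignment cost: 30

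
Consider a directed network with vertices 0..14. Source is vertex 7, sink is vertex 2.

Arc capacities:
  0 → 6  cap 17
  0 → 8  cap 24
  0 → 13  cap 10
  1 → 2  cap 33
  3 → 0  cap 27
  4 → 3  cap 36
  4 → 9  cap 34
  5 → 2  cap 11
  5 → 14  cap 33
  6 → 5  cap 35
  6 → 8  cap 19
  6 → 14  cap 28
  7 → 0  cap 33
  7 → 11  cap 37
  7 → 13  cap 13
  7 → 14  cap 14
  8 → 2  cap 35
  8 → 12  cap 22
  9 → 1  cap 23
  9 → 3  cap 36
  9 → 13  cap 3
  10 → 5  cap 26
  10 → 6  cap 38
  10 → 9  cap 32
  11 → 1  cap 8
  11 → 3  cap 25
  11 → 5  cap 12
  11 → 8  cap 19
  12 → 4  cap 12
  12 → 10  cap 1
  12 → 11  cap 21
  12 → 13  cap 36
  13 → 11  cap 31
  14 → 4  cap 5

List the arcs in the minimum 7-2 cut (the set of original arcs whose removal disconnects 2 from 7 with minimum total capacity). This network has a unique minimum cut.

augment #1: 7→0→8→2 push 24
augment #2: 7→11→1→2 push 8
augment #3: 7→11→5→2 push 11
augment #4: 7→11→8→2 push 11
augment #5: 7→14→4→9→1→2 push 5
augment #6: 7→11→8→12→4→9→1→2 push 7
augment #7: 7→0→6→8→12→4→9→1→2 push 5
augment #8: 7→0→6→8→12→10→9→1→2 push 1
max flow = 72; residual-reachable set from 7 gives S-side
cut edges (S→T): {(5,2), (8,2), (11,1), (12,4), (12,10), (14,4)} total cap 72

Min-cut arcs: {(5,2), (8,2), (11,1), (12,4), (12,10), (14,4)} (total capacity 72)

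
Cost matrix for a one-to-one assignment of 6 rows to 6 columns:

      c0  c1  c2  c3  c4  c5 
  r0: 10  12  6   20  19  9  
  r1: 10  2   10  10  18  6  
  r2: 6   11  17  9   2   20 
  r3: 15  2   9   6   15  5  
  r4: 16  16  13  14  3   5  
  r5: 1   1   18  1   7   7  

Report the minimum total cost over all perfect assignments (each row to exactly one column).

optimal assignment: row0→col2 (cost 6), row1→col1 (cost 2), row2→col4 (cost 2), row3→col3 (cost 6), row4→col5 (cost 5), row5→col0 (cost 1)
total = 6 + 2 + 2 + 6 + 5 + 1 = 22

Minimum assignment cost: 22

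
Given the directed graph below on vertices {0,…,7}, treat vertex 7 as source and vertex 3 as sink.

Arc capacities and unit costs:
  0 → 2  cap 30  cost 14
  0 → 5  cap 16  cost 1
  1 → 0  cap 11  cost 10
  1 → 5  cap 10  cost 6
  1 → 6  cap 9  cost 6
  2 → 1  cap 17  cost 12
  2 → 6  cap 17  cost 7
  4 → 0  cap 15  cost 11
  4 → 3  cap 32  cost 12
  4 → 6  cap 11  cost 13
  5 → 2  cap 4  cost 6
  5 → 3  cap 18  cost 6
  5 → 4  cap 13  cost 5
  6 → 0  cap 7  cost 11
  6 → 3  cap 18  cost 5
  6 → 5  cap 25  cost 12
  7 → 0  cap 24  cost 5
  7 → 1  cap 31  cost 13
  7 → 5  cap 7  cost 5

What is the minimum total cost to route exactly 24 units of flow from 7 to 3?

shortest-cost path #1: 7→5→3 push 7 @ unit cost 11 (adds 77)
shortest-cost path #2: 7→0→5→3 push 11 @ unit cost 12 (adds 132)
shortest-cost path #3: 7→0→5→4→3 push 5 @ unit cost 23 (adds 115)
shortest-cost path #4: 7→1→6→3 push 1 @ unit cost 24 (adds 24)
total cost = 348

Minimum cost for 24 units: 348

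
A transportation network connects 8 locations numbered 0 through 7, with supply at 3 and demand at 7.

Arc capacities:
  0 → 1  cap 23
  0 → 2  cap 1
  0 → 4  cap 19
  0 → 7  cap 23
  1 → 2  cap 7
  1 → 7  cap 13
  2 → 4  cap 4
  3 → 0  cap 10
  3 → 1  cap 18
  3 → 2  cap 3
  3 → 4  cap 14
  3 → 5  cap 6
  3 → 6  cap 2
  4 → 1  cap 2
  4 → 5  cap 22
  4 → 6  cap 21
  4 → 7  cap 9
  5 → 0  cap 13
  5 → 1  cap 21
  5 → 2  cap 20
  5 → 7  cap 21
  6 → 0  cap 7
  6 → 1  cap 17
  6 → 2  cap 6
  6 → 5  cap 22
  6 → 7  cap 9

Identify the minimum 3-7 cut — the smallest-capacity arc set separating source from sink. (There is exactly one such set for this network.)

augment #1: 3→0→7 push 10
augment #2: 3→1→7 push 13
augment #3: 3→4→7 push 9
augment #4: 3→5→7 push 6
augment #5: 3→6→7 push 2
augment #6: 3→4→5→7 push 5
augment #7: 3→2→4→5→7 push 3
augment #8: 3→1→2→4→5→7 push 1
max flow = 49; residual-reachable set from 3 gives S-side
cut edges (S→T): {(1,7), (2,4), (3,0), (3,4), (3,5), (3,6)} total cap 49

Min-cut arcs: {(1,7), (2,4), (3,0), (3,4), (3,5), (3,6)} (total capacity 49)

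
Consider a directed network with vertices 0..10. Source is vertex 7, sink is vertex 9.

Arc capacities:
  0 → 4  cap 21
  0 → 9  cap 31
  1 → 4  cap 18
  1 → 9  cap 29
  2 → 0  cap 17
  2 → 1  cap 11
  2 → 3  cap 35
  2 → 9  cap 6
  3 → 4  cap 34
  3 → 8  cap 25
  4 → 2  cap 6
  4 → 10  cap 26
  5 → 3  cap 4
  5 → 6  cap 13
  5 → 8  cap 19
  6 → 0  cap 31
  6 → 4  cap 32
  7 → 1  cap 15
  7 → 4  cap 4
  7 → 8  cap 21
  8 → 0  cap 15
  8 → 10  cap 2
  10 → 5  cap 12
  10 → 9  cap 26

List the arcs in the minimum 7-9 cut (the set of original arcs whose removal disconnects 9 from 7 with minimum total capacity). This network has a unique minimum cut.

augment #1: 7→1→9 push 15
augment #2: 7→4→2→9 push 4
augment #3: 7→8→0→9 push 15
augment #4: 7→8→10→9 push 2
max flow = 36; residual-reachable set from 7 gives S-side
cut edges (S→T): {(7,1), (7,4), (8,0), (8,10)} total cap 36

Min-cut arcs: {(7,1), (7,4), (8,0), (8,10)} (total capacity 36)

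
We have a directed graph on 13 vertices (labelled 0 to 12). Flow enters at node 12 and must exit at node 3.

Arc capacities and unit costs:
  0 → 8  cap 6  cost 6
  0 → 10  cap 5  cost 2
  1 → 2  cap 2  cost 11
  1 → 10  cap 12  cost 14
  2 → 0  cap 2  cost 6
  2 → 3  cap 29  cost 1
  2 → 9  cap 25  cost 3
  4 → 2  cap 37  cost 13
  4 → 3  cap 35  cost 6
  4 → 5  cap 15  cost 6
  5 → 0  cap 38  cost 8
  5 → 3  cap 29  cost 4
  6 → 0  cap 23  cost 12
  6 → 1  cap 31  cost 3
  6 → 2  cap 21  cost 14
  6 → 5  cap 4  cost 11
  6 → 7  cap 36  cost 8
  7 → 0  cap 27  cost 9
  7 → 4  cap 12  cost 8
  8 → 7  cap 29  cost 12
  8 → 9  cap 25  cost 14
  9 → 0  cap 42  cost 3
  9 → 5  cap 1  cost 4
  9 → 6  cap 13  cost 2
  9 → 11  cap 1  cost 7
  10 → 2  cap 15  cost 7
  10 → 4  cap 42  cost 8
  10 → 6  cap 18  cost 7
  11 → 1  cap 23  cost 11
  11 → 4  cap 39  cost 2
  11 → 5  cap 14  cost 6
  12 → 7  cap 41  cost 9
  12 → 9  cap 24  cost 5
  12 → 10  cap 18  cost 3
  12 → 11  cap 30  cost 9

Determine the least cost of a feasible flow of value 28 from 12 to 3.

Minimum cost for 28 units: 382

shortest-cost path #1: 12→10→2→3 push 15 @ unit cost 11 (adds 165)
shortest-cost path #2: 12→9→5→3 push 1 @ unit cost 13 (adds 13)
shortest-cost path #3: 12→10→4→3 push 3 @ unit cost 17 (adds 51)
shortest-cost path #4: 12→11→4→3 push 9 @ unit cost 17 (adds 153)
total cost = 382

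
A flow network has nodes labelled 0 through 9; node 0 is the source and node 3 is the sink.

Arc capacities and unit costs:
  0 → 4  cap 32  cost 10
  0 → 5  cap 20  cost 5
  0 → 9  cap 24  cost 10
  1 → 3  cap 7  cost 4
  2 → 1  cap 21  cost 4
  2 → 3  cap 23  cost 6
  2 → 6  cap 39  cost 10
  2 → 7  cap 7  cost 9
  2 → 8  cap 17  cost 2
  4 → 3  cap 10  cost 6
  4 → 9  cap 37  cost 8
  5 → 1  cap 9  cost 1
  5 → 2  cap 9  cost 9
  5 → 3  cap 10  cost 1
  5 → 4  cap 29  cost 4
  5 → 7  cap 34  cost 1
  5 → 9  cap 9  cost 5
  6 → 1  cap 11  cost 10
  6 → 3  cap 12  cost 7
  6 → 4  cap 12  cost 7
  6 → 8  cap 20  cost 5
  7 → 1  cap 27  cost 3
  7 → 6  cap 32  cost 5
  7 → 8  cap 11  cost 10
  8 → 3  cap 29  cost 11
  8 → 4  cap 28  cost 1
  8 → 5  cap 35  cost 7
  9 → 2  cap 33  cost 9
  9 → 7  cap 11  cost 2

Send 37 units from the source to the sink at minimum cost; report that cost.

Minimum cost for 37 units: 512

shortest-cost path #1: 0→5→3 push 10 @ unit cost 6 (adds 60)
shortest-cost path #2: 0→5→1→3 push 7 @ unit cost 10 (adds 70)
shortest-cost path #3: 0→5→4→3 push 3 @ unit cost 15 (adds 45)
shortest-cost path #4: 0→4→3 push 7 @ unit cost 16 (adds 112)
shortest-cost path #5: 0→4→5→7→6→3 push 3 @ unit cost 19 (adds 57)
shortest-cost path #6: 0→9→7→6→3 push 7 @ unit cost 24 (adds 168)
total cost = 512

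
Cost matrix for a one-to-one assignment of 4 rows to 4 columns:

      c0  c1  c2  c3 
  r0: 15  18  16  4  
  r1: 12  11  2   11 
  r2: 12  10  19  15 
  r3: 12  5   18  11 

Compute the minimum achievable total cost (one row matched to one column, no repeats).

Minimum assignment cost: 23

optimal assignment: row0→col3 (cost 4), row1→col2 (cost 2), row2→col0 (cost 12), row3→col1 (cost 5)
total = 4 + 2 + 12 + 5 = 23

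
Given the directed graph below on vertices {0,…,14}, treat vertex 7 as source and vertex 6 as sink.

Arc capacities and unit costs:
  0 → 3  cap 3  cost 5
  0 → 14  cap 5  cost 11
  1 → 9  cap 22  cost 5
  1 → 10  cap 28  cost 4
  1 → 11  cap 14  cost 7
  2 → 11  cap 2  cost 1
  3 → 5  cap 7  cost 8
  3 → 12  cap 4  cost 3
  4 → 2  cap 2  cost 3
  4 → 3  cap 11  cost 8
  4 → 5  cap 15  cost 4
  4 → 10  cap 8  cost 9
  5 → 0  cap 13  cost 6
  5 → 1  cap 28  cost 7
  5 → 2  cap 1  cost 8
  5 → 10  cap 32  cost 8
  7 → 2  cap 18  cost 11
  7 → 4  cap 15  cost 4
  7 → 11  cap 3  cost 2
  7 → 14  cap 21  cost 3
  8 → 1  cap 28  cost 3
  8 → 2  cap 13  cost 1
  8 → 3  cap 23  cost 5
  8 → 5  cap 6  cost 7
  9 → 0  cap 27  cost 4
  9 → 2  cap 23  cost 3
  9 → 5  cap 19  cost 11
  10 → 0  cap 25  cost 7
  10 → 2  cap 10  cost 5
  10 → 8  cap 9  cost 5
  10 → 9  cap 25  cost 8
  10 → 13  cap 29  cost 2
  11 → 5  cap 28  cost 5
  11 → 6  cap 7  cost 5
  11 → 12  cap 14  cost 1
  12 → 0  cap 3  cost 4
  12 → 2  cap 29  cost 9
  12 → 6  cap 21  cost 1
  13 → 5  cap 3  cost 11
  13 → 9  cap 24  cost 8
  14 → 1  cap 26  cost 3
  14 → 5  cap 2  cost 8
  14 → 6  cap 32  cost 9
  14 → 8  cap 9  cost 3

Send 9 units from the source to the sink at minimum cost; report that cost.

shortest-cost path #1: 7→11→12→6 push 3 @ unit cost 4 (adds 12)
shortest-cost path #2: 7→4→2→11→12→6 push 2 @ unit cost 10 (adds 20)
shortest-cost path #3: 7→14→6 push 4 @ unit cost 12 (adds 48)
total cost = 80

Minimum cost for 9 units: 80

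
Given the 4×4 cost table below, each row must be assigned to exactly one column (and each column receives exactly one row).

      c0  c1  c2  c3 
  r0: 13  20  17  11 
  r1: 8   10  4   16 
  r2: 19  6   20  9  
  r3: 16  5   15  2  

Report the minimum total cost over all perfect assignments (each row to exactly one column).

Minimum assignment cost: 25

optimal assignment: row0→col0 (cost 13), row1→col2 (cost 4), row2→col1 (cost 6), row3→col3 (cost 2)
total = 13 + 4 + 6 + 2 = 25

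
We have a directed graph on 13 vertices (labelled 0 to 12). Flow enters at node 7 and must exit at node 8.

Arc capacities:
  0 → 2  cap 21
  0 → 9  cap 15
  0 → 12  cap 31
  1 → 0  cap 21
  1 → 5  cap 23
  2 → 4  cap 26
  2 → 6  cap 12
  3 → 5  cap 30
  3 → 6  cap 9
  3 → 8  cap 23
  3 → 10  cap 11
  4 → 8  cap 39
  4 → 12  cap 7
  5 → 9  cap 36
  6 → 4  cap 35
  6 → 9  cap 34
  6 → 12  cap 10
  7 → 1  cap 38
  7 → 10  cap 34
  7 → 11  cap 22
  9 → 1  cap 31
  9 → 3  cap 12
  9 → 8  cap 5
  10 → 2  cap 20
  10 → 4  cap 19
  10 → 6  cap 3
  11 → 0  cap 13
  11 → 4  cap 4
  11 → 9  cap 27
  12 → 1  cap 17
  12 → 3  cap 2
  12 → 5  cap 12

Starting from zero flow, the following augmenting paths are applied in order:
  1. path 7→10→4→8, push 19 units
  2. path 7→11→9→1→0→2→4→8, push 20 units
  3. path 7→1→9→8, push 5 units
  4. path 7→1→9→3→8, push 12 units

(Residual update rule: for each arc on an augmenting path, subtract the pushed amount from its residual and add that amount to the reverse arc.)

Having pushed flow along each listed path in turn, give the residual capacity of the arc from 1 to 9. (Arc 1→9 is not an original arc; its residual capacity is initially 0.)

Residual capacity of (1,9): 3

after path 1 (7→10→4→8, push 19): res(1,9)=0
after path 2 (7→11→9→1→0→2→4→8, push 20): res(1,9)=20
after path 3 (7→1→9→8, push 5): res(1,9)=15
after path 4 (7→1→9→3→8, push 12): res(1,9)=3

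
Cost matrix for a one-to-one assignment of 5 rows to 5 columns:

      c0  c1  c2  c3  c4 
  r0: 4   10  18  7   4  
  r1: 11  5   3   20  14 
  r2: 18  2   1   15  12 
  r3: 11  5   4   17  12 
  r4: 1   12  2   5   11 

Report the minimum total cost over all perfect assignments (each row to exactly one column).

Minimum assignment cost: 25

one of 2 optimal assignments: row0→col3 (cost 7), row1→col2 (cost 3), row2→col1 (cost 2), row3→col4 (cost 12), row4→col0 (cost 1)
total = 7 + 3 + 2 + 12 + 1 = 25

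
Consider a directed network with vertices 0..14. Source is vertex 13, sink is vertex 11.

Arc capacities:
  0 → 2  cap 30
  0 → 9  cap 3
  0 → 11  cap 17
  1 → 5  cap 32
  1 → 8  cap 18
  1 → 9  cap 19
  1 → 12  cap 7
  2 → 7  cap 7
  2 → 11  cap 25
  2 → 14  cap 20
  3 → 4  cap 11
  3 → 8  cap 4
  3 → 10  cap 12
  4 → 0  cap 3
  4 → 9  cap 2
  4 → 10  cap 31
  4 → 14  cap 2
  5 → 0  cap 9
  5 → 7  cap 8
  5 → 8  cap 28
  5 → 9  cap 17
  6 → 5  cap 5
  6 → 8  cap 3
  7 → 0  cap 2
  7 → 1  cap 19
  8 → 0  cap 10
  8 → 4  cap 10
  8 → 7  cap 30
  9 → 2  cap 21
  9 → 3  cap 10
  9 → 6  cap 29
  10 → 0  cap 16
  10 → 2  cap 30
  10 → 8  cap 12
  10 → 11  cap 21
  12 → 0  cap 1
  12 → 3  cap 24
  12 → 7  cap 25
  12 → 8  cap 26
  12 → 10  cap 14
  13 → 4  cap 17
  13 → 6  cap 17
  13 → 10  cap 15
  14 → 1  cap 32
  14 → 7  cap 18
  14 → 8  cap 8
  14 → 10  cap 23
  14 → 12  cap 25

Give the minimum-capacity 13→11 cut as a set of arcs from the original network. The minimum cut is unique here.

Min-cut arcs: {(6,5), (6,8), (13,4), (13,10)} (total capacity 40)

augment #1: 13→10→11 push 15
augment #2: 13→4→0→11 push 3
augment #3: 13→4→10→11 push 6
augment #4: 13→4→9→2→11 push 2
augment #5: 13→4→10→0→11 push 6
augment #6: 13→6→5→0→11 push 5
augment #7: 13→6→8→0→11 push 3
max flow = 40; residual-reachable set from 13 gives S-side
cut edges (S→T): {(6,5), (6,8), (13,4), (13,10)} total cap 40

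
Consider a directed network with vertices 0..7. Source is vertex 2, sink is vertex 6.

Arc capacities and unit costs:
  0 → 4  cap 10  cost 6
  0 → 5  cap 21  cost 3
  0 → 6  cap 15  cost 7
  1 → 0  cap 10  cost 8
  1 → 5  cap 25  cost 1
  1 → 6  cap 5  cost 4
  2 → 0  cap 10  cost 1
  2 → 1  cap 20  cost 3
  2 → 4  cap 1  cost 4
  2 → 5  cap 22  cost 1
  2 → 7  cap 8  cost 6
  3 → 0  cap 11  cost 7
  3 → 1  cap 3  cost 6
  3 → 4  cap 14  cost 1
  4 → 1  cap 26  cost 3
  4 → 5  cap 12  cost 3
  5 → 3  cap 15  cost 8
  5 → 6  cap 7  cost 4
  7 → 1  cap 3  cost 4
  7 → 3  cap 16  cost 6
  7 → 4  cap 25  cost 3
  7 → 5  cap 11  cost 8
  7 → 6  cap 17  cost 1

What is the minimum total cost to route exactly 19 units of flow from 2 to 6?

shortest-cost path #1: 2→5→6 push 7 @ unit cost 5 (adds 35)
shortest-cost path #2: 2→7→6 push 8 @ unit cost 7 (adds 56)
shortest-cost path #3: 2→1→6 push 4 @ unit cost 7 (adds 28)
total cost = 119

Minimum cost for 19 units: 119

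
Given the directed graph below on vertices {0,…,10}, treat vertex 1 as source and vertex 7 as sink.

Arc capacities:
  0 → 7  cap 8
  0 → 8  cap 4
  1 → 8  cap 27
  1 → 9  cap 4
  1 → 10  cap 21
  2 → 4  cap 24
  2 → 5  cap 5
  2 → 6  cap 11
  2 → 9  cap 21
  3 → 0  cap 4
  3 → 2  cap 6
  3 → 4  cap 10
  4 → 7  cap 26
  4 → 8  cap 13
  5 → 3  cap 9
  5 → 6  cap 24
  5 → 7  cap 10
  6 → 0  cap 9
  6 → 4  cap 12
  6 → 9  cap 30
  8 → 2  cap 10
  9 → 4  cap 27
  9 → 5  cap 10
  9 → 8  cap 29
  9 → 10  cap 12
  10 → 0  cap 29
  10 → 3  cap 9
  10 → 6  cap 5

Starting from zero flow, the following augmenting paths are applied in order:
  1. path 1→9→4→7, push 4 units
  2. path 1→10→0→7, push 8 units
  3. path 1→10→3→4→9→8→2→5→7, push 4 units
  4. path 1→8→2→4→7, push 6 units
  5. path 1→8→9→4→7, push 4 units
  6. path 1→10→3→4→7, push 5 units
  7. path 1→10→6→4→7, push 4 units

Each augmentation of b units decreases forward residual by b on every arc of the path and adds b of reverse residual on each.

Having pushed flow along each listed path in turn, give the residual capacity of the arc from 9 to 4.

after path 1 (1→9→4→7, push 4): res(9,4)=23
after path 2 (1→10→0→7, push 8): res(9,4)=23
after path 3 (1→10→3→4→9→8→2→5→7, push 4): res(9,4)=27
after path 4 (1→8→2→4→7, push 6): res(9,4)=27
after path 5 (1→8→9→4→7, push 4): res(9,4)=23
after path 6 (1→10→3→4→7, push 5): res(9,4)=23
after path 7 (1→10→6→4→7, push 4): res(9,4)=23

Residual capacity of (9,4): 23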